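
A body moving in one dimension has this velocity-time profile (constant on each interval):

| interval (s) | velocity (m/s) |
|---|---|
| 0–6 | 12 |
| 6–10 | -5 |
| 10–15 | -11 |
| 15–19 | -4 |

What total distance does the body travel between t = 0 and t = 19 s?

Distance (not displacement) is the total path length: add the absolute areas under v-t.
0–6 s: |12| × 6 = 72 m
6–10 s: |-5| × 4 = 20 m
10–15 s: |-11| × 5 = 55 m
15–19 s: |-4| × 4 = 16 m
Total distance = 163 m

163 m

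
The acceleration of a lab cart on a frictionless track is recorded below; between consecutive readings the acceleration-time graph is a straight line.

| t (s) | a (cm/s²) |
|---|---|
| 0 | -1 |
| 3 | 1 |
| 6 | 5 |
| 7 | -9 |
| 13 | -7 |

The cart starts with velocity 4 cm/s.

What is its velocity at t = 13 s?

Δv equals the area under the a-t graph; then v = v₀ + Δv.
0–3 s: ½(-1 + 1)(3) = 0 cm/s
3–6 s: ½(1 + 5)(3) = 9 cm/s
6–7 s: ½(5 + -9)(1) = -2 cm/s
7–13 s: ½(-9 + -7)(6) = -48 cm/s
Δv = -41 cm/s, so v(13) = 4 + (-41) = -37 cm/s.

-37 cm/s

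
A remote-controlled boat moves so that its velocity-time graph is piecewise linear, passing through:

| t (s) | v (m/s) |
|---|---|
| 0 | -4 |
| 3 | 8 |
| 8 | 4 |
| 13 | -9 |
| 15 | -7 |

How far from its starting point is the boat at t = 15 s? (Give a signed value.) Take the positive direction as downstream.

7.5 m

Displacement is the signed area under the v-t curve.
0–3 s: ½(-4 + 8)(3) = 6 m
3–8 s: ½(8 + 4)(5) = 30 m
8–13 s: ½(4 + -9)(5) = -12.5 m
13–15 s: ½(-9 + -7)(2) = -16 m
Net displacement = 7.5 m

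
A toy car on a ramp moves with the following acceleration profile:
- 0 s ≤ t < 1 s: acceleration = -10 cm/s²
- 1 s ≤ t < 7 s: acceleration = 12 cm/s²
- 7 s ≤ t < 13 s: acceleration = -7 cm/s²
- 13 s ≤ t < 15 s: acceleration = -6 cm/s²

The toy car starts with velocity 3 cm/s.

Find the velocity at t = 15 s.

11 cm/s

Δv equals the area under the a-t graph; then v = v₀ + Δv.
0–1 s: -10 × 1 = -10 cm/s
1–7 s: 12 × 6 = 72 cm/s
7–13 s: -7 × 6 = -42 cm/s
13–15 s: -6 × 2 = -12 cm/s
Δv = 8 cm/s, so v(15) = 3 + (8) = 11 cm/s.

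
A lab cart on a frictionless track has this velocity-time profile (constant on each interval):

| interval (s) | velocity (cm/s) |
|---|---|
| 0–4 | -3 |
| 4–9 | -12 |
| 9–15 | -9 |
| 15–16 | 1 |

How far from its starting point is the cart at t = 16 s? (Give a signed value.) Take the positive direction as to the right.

Displacement is the signed area under the v-t curve.
0–4 s: -3 × 4 = -12 cm
4–9 s: -12 × 5 = -60 cm
9–15 s: -9 × 6 = -54 cm
15–16 s: 1 × 1 = 1 cm
Net displacement = -125 cm

-125 cm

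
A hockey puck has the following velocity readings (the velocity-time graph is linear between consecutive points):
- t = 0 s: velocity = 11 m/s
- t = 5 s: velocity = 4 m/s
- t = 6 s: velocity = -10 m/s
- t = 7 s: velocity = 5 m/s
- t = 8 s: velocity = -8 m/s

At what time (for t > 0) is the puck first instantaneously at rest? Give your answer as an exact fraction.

v changes sign on 5–6 s (from 4 to -10); the graph is linear there, so v = 0 at t = 5 + (-4)·(6 − 5)/(-10 − 4) = 37/7 s.

t = 37/7 s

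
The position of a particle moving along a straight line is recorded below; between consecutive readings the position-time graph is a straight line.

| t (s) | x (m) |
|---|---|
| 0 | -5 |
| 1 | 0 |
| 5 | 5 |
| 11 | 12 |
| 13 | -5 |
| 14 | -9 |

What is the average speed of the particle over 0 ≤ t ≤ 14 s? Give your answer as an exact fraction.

19/7 m/s

Average speed = (total path length)/(elapsed time); on a piecewise-linear x-t graph the path length is Σ|Δx|.
0–1 s: |Δx| = |0 − -5| = 5 m
1–5 s: |Δx| = |5 − 0| = 5 m
5–11 s: |Δx| = |12 − 5| = 7 m
11–13 s: |Δx| = |-5 − 12| = 17 m
13–14 s: |Δx| = |-9 − -5| = 4 m
Total path = 38 m; average speed = 38/14 = 19/7 m/s.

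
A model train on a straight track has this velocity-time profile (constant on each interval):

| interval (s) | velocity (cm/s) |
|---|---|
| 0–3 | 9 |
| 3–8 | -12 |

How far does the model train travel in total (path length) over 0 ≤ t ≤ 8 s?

87 cm

Total distance travelled is ∫|v| dt — sum the magnitudes of each area piece.
0–3 s: |9| × 3 = 27 cm
3–8 s: |-12| × 5 = 60 cm
Total distance = 87 cm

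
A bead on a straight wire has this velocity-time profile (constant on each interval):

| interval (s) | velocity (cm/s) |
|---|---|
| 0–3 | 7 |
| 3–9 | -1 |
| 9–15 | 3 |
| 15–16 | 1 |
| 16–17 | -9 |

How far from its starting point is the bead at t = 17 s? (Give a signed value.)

Net displacement equals the area under the velocity-time graph (areas below the axis count negative).
0–3 s: 7 × 3 = 21 cm
3–9 s: -1 × 6 = -6 cm
9–15 s: 3 × 6 = 18 cm
15–16 s: 1 × 1 = 1 cm
16–17 s: -9 × 1 = -9 cm
Net displacement = 25 cm

25 cm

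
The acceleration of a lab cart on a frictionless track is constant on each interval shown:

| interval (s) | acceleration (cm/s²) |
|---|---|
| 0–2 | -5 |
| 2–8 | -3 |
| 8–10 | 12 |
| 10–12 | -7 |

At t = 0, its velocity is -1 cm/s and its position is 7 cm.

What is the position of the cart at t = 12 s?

-183 cm

On each constant-a segment, Δv = aΔt and Δx = v₀Δt + ½aΔt²; chain segment to segment.
0–2 s: v starts -1 cm/s; Δx = -1·2 + ½·-5·2² = -12 cm; v ends -11 cm/s.
2–8 s: v starts -11 cm/s; Δx = -11·6 + ½·-3·6² = -120 cm; v ends -29 cm/s.
8–10 s: v starts -29 cm/s; Δx = -29·2 + ½·12·2² = -34 cm; v ends -5 cm/s.
10–12 s: v starts -5 cm/s; Δx = -5·2 + ½·-7·2² = -24 cm; v ends -19 cm/s.
x(12) = 7 + Σ Δx = -183 cm.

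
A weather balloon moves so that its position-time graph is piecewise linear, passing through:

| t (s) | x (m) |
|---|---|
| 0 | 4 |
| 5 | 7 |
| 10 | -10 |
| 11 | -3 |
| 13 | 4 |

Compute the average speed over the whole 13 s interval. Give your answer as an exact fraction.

34/13 m/s

Average speed = (total path length)/(elapsed time); on a piecewise-linear x-t graph the path length is Σ|Δx|.
0–5 s: |Δx| = |7 − 4| = 3 m
5–10 s: |Δx| = |-10 − 7| = 17 m
10–11 s: |Δx| = |-3 − -10| = 7 m
11–13 s: |Δx| = |4 − -3| = 7 m
Total path = 34 m; average speed = 34/13 = 34/13 m/s.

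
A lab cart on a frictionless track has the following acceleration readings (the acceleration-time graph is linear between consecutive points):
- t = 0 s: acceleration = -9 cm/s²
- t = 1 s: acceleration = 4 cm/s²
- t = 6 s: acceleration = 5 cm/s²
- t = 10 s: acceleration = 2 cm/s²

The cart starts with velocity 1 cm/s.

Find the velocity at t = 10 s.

Δv equals the area under the a-t graph; then v = v₀ + Δv.
0–1 s: ½(-9 + 4)(1) = -2.5 cm/s
1–6 s: ½(4 + 5)(5) = 22.5 cm/s
6–10 s: ½(5 + 2)(4) = 14 cm/s
Δv = 34 cm/s, so v(10) = 1 + (34) = 35 cm/s.

35 cm/s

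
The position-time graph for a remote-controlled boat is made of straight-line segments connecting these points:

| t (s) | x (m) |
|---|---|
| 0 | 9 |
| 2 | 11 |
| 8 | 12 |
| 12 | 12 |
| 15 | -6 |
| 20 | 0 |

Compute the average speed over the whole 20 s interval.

1.35 m/s

Average speed = (total path length)/(elapsed time); on a piecewise-linear x-t graph the path length is Σ|Δx|.
0–2 s: |Δx| = |11 − 9| = 2 m
2–8 s: |Δx| = |12 − 11| = 1 m
8–12 s: |Δx| = |12 − 12| = 0 m
12–15 s: |Δx| = |-6 − 12| = 18 m
15–20 s: |Δx| = |0 − -6| = 6 m
Total path = 27 m; average speed = 27/20 = 1.35 m/s.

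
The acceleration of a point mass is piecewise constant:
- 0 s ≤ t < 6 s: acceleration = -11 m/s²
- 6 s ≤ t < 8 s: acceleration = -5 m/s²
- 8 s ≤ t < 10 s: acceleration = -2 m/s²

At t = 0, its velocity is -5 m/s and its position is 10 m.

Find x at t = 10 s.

On each constant-a segment, Δv = aΔt and Δx = v₀Δt + ½aΔt²; chain segment to segment.
0–6 s: v starts -5 m/s; Δx = -5·6 + ½·-11·6² = -228 m; v ends -71 m/s.
6–8 s: v starts -71 m/s; Δx = -71·2 + ½·-5·2² = -152 m; v ends -81 m/s.
8–10 s: v starts -81 m/s; Δx = -81·2 + ½·-2·2² = -166 m; v ends -85 m/s.
x(10) = 10 + Σ Δx = -536 m.

-536 m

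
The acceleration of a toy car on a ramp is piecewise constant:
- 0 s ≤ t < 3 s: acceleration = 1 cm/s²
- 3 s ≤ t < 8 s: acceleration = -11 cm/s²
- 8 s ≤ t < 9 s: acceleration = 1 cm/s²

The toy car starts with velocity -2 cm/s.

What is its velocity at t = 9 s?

-53 cm/s

Δv equals the area under the a-t graph; then v = v₀ + Δv.
0–3 s: 1 × 3 = 3 cm/s
3–8 s: -11 × 5 = -55 cm/s
8–9 s: 1 × 1 = 1 cm/s
Δv = -51 cm/s, so v(9) = -2 + (-51) = -53 cm/s.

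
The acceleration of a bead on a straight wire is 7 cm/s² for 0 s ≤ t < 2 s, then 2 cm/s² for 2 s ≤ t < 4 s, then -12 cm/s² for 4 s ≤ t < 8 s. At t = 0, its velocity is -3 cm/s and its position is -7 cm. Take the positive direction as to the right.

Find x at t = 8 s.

On each constant-a segment, Δv = aΔt and Δx = v₀Δt + ½aΔt²; chain segment to segment.
0–2 s: v starts -3 cm/s; Δx = -3·2 + ½·7·2² = 8 cm; v ends 11 cm/s.
2–4 s: v starts 11 cm/s; Δx = 11·2 + ½·2·2² = 26 cm; v ends 15 cm/s.
4–8 s: v starts 15 cm/s; Δx = 15·4 + ½·-12·4² = -36 cm; v ends -33 cm/s.
x(8) = -7 + Σ Δx = -9 cm.

-9 cm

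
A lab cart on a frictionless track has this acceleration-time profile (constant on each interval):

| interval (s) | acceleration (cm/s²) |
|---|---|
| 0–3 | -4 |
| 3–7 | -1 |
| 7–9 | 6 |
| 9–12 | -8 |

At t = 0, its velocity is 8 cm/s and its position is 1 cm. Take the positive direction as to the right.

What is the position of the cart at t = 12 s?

On each constant-a segment, Δv = aΔt and Δx = v₀Δt + ½aΔt²; chain segment to segment.
0–3 s: v starts 8 cm/s; Δx = 8·3 + ½·-4·3² = 6 cm; v ends -4 cm/s.
3–7 s: v starts -4 cm/s; Δx = -4·4 + ½·-1·4² = -24 cm; v ends -8 cm/s.
7–9 s: v starts -8 cm/s; Δx = -8·2 + ½·6·2² = -4 cm; v ends 4 cm/s.
9–12 s: v starts 4 cm/s; Δx = 4·3 + ½·-8·3² = -24 cm; v ends -20 cm/s.
x(12) = 1 + Σ Δx = -45 cm.

-45 cm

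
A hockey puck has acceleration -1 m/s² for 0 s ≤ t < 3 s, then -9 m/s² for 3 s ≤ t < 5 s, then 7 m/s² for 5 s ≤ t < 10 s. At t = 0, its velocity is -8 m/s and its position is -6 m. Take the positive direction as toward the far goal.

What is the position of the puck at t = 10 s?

On each constant-a segment, Δv = aΔt and Δx = v₀Δt + ½aΔt²; chain segment to segment.
0–3 s: v starts -8 m/s; Δx = -8·3 + ½·-1·3² = -28.5 m; v ends -11 m/s.
3–5 s: v starts -11 m/s; Δx = -11·2 + ½·-9·2² = -40 m; v ends -29 m/s.
5–10 s: v starts -29 m/s; Δx = -29·5 + ½·7·5² = -57.5 m; v ends 6 m/s.
x(10) = -6 + Σ Δx = -132 m.

-132 m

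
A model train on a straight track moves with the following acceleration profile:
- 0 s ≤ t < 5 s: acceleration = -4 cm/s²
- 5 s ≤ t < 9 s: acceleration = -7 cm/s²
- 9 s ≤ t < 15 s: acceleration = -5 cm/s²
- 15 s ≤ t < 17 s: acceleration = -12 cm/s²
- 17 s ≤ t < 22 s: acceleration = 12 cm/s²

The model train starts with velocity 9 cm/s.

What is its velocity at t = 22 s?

Δv equals the area under the a-t graph; then v = v₀ + Δv.
0–5 s: -4 × 5 = -20 cm/s
5–9 s: -7 × 4 = -28 cm/s
9–15 s: -5 × 6 = -30 cm/s
15–17 s: -12 × 2 = -24 cm/s
17–22 s: 12 × 5 = 60 cm/s
Δv = -42 cm/s, so v(22) = 9 + (-42) = -33 cm/s.

-33 cm/s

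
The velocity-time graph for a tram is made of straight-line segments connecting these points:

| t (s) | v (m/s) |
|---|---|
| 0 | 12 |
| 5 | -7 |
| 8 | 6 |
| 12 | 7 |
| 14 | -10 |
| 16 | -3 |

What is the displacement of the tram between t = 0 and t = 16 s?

Displacement is the signed area under the v-t curve.
0–5 s: ½(12 + -7)(5) = 12.5 m
5–8 s: ½(-7 + 6)(3) = -1.5 m
8–12 s: ½(6 + 7)(4) = 26 m
12–14 s: ½(7 + -10)(2) = -3 m
14–16 s: ½(-10 + -3)(2) = -13 m
Net displacement = 21 m

21 m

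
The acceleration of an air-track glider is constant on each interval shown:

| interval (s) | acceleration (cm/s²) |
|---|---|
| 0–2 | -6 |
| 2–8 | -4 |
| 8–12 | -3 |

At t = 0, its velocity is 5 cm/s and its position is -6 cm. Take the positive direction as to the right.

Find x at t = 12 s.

-270 cm

On each constant-a segment, Δv = aΔt and Δx = v₀Δt + ½aΔt²; chain segment to segment.
0–2 s: v starts 5 cm/s; Δx = 5·2 + ½·-6·2² = -2 cm; v ends -7 cm/s.
2–8 s: v starts -7 cm/s; Δx = -7·6 + ½·-4·6² = -114 cm; v ends -31 cm/s.
8–12 s: v starts -31 cm/s; Δx = -31·4 + ½·-3·4² = -148 cm; v ends -43 cm/s.
x(12) = -6 + Σ Δx = -270 cm.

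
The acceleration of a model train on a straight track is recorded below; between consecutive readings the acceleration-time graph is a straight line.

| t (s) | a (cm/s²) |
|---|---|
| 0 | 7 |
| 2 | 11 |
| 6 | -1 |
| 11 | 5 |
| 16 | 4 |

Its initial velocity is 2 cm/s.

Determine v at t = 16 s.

72.5 cm/s

Δv equals the area under the a-t graph; then v = v₀ + Δv.
0–2 s: ½(7 + 11)(2) = 18 cm/s
2–6 s: ½(11 + -1)(4) = 20 cm/s
6–11 s: ½(-1 + 5)(5) = 10 cm/s
11–16 s: ½(5 + 4)(5) = 22.5 cm/s
Δv = 70.5 cm/s, so v(16) = 2 + (70.5) = 72.5 cm/s.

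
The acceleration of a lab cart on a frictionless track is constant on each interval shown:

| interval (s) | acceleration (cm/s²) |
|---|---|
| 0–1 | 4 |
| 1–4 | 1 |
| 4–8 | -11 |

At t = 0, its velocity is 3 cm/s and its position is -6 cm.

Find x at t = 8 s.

On each constant-a segment, Δv = aΔt and Δx = v₀Δt + ½aΔt²; chain segment to segment.
0–1 s: v starts 3 cm/s; Δx = 3·1 + ½·4·1² = 5 cm; v ends 7 cm/s.
1–4 s: v starts 7 cm/s; Δx = 7·3 + ½·1·3² = 25.5 cm; v ends 10 cm/s.
4–8 s: v starts 10 cm/s; Δx = 10·4 + ½·-11·4² = -48 cm; v ends -34 cm/s.
x(8) = -6 + Σ Δx = -23.5 cm.

-23.5 cm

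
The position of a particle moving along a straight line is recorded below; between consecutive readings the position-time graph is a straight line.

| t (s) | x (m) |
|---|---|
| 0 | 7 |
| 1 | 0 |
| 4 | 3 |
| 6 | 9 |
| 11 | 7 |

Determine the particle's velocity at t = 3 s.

Velocity is the slope of the x-t graph on 1–4 s: (3 − 0)/(4 − 1) = 1 m/s.

1 m/s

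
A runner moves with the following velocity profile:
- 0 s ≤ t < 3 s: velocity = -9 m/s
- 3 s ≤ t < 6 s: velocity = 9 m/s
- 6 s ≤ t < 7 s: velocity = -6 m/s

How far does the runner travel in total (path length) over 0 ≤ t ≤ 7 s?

60 m

Distance (not displacement) is the total path length: add the absolute areas under v-t.
0–3 s: |-9| × 3 = 27 m
3–6 s: |9| × 3 = 27 m
6–7 s: |-6| × 1 = 6 m
Total distance = 60 m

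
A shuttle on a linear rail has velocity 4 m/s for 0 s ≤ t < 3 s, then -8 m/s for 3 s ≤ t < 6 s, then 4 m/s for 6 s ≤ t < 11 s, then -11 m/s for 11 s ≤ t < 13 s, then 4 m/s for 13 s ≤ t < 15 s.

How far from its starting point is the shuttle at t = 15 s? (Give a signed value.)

Net displacement equals the area under the velocity-time graph (areas below the axis count negative).
0–3 s: 4 × 3 = 12 m
3–6 s: -8 × 3 = -24 m
6–11 s: 4 × 5 = 20 m
11–13 s: -11 × 2 = -22 m
13–15 s: 4 × 2 = 8 m
Net displacement = -6 m

-6 m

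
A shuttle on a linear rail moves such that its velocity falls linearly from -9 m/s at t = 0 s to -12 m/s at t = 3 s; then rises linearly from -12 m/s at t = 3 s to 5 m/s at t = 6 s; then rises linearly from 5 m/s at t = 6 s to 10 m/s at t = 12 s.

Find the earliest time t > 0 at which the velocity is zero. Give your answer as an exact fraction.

v changes sign on 3–6 s (from -12 to 5); the graph is linear there, so v = 0 at t = 3 + (12)·(6 − 3)/(5 − -12) = 87/17 s.

t = 87/17 s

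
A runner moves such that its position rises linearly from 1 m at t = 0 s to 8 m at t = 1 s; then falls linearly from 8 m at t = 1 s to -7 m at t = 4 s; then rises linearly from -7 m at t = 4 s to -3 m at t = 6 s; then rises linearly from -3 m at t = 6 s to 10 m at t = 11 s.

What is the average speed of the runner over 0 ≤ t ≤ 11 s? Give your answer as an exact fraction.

39/11 m/s

Average speed = (total path length)/(elapsed time); on a piecewise-linear x-t graph the path length is Σ|Δx|.
0–1 s: |Δx| = |8 − 1| = 7 m
1–4 s: |Δx| = |-7 − 8| = 15 m
4–6 s: |Δx| = |-3 − -7| = 4 m
6–11 s: |Δx| = |10 − -3| = 13 m
Total path = 39 m; average speed = 39/11 = 39/11 m/s.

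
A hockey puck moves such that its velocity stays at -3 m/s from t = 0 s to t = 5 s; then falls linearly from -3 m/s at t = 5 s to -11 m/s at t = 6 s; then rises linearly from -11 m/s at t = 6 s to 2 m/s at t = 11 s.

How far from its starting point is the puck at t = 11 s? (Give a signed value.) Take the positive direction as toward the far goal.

Net displacement equals the area under the velocity-time graph (areas below the axis count negative).
0–5 s: -3 × 5 = -15 m
5–6 s: ½(-3 + -11)(1) = -7 m
6–11 s: ½(-11 + 2)(5) = -22.5 m
Net displacement = -44.5 m

-44.5 m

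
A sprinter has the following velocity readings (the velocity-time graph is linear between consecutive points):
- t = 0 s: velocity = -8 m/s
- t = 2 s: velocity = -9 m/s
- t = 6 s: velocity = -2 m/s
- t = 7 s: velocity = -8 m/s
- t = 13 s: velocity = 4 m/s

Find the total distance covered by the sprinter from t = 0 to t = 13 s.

64 m

Total distance travelled is ∫|v| dt — sum the magnitudes of each area piece.
0–2 s: |½(-8 + -9)(2)| = 17 m
2–6 s: |½(-9 + -2)(4)| = 22 m
6–7 s: |½(-2 + -8)(1)| = 5 m
7–13 s: v = 0 at t = 11 s; triangle areas 16 + 4 = 20 m
Total distance = 64 m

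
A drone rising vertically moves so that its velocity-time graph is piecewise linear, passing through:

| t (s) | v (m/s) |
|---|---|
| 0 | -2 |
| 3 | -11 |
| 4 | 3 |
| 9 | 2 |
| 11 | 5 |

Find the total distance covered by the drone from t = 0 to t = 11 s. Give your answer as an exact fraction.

611/14 m

Distance (not displacement) is the total path length: add the absolute areas under v-t.
0–3 s: |½(-2 + -11)(3)| = 19.5 m
3–4 s: v = 0 at t = 53/14 s; triangle areas 121/28 + 9/28 = 65/14 m
4–9 s: |½(3 + 2)(5)| = 12.5 m
9–11 s: |½(2 + 5)(2)| = 7 m
Total distance = 611/14 m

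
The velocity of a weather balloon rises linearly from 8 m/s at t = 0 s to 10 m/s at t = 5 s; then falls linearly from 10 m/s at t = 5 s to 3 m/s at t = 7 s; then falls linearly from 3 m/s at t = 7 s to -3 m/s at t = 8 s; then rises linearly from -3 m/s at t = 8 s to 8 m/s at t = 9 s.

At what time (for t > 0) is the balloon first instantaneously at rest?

v changes sign on 7–8 s (from 3 to -3); the graph is linear there, so v = 0 at t = 7 + (-3)·(8 − 7)/(-3 − 3) = 7.5 s.

t = 7.5 s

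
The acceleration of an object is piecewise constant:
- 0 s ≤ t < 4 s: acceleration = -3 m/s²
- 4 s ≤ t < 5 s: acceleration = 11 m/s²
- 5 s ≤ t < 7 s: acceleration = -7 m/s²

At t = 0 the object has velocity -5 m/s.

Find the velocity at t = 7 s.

-20 m/s

Δv equals the area under the a-t graph; then v = v₀ + Δv.
0–4 s: -3 × 4 = -12 m/s
4–5 s: 11 × 1 = 11 m/s
5–7 s: -7 × 2 = -14 m/s
Δv = -15 m/s, so v(7) = -5 + (-15) = -20 m/s.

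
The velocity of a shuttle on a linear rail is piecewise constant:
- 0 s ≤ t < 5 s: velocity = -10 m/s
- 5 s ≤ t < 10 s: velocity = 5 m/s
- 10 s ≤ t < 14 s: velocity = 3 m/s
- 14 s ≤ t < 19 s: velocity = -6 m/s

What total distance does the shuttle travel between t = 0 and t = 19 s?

117 m

Total distance travelled is ∫|v| dt — sum the magnitudes of each area piece.
0–5 s: |-10| × 5 = 50 m
5–10 s: |5| × 5 = 25 m
10–14 s: |3| × 4 = 12 m
14–19 s: |-6| × 5 = 30 m
Total distance = 117 m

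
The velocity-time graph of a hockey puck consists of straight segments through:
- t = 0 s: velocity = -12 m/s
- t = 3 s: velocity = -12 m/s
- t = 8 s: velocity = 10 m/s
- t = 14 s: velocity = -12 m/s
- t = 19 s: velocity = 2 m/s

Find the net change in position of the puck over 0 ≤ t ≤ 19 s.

-72 m

Displacement is the signed area under the v-t curve.
0–3 s: -12 × 3 = -36 m
3–8 s: ½(-12 + 10)(5) = -5 m
8–14 s: ½(10 + -12)(6) = -6 m
14–19 s: ½(-12 + 2)(5) = -25 m
Net displacement = -72 m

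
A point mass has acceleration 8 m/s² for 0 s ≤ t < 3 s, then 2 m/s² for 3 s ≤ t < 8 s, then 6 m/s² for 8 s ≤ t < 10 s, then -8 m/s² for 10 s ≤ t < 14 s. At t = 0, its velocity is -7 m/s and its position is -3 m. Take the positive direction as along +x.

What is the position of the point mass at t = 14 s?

On each constant-a segment, Δv = aΔt and Δx = v₀Δt + ½aΔt²; chain segment to segment.
0–3 s: v starts -7 m/s; Δx = -7·3 + ½·8·3² = 15 m; v ends 17 m/s.
3–8 s: v starts 17 m/s; Δx = 17·5 + ½·2·5² = 110 m; v ends 27 m/s.
8–10 s: v starts 27 m/s; Δx = 27·2 + ½·6·2² = 66 m; v ends 39 m/s.
10–14 s: v starts 39 m/s; Δx = 39·4 + ½·-8·4² = 92 m; v ends 7 m/s.
x(14) = -3 + Σ Δx = 280 m.

280 m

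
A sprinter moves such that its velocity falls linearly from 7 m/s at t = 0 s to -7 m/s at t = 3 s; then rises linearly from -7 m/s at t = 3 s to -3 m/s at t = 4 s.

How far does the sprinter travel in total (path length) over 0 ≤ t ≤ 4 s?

Distance (not displacement) is the total path length: add the absolute areas under v-t.
0–3 s: v = 0 at t = 1.5 s; triangle areas 5.25 + 5.25 = 10.5 m
3–4 s: |½(-7 + -3)(1)| = 5 m
Total distance = 15.5 m

15.5 m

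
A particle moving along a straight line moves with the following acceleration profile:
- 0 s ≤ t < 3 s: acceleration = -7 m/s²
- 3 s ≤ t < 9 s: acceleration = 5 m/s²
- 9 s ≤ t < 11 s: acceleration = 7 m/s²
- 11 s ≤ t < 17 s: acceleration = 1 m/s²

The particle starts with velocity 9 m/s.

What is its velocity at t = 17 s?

38 m/s

Δv equals the area under the a-t graph; then v = v₀ + Δv.
0–3 s: -7 × 3 = -21 m/s
3–9 s: 5 × 6 = 30 m/s
9–11 s: 7 × 2 = 14 m/s
11–17 s: 1 × 6 = 6 m/s
Δv = 29 m/s, so v(17) = 9 + (29) = 38 m/s.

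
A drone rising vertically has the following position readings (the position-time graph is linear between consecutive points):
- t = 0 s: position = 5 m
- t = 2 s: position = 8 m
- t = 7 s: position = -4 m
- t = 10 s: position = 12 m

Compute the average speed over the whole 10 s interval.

3.1 m/s

Average speed = (total path length)/(elapsed time); on a piecewise-linear x-t graph the path length is Σ|Δx|.
0–2 s: |Δx| = |8 − 5| = 3 m
2–7 s: |Δx| = |-4 − 8| = 12 m
7–10 s: |Δx| = |12 − -4| = 16 m
Total path = 31 m; average speed = 31/10 = 3.1 m/s.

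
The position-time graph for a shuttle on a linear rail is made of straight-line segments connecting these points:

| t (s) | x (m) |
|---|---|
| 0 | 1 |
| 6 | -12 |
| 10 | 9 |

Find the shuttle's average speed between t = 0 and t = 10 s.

Average speed = (total path length)/(elapsed time); on a piecewise-linear x-t graph the path length is Σ|Δx|.
0–6 s: |Δx| = |-12 − 1| = 13 m
6–10 s: |Δx| = |9 − -12| = 21 m
Total path = 34 m; average speed = 34/10 = 3.4 m/s.

3.4 m/s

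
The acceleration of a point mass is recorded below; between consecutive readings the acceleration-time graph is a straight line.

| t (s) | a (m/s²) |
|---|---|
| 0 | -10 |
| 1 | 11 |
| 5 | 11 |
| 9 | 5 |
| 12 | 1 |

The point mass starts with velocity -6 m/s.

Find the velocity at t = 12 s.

79.5 m/s

Δv equals the area under the a-t graph; then v = v₀ + Δv.
0–1 s: ½(-10 + 11)(1) = 0.5 m/s
1–5 s: 11 × 4 = 44 m/s
5–9 s: ½(11 + 5)(4) = 32 m/s
9–12 s: ½(5 + 1)(3) = 9 m/s
Δv = 85.5 m/s, so v(12) = -6 + (85.5) = 79.5 m/s.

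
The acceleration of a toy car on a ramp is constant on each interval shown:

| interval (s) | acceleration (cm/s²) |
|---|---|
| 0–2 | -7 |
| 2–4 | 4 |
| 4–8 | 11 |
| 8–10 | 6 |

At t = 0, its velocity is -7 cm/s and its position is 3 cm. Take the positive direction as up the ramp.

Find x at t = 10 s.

51 cm

On each constant-a segment, Δv = aΔt and Δx = v₀Δt + ½aΔt²; chain segment to segment.
0–2 s: v starts -7 cm/s; Δx = -7·2 + ½·-7·2² = -28 cm; v ends -21 cm/s.
2–4 s: v starts -21 cm/s; Δx = -21·2 + ½·4·2² = -34 cm; v ends -13 cm/s.
4–8 s: v starts -13 cm/s; Δx = -13·4 + ½·11·4² = 36 cm; v ends 31 cm/s.
8–10 s: v starts 31 cm/s; Δx = 31·2 + ½·6·2² = 74 cm; v ends 43 cm/s.
x(10) = 3 + Σ Δx = 51 cm.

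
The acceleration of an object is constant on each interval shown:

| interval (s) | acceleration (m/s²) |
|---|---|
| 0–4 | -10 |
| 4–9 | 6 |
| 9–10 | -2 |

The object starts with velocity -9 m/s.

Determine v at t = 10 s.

Δv equals the area under the a-t graph; then v = v₀ + Δv.
0–4 s: -10 × 4 = -40 m/s
4–9 s: 6 × 5 = 30 m/s
9–10 s: -2 × 1 = -2 m/s
Δv = -12 m/s, so v(10) = -9 + (-12) = -21 m/s.

-21 m/s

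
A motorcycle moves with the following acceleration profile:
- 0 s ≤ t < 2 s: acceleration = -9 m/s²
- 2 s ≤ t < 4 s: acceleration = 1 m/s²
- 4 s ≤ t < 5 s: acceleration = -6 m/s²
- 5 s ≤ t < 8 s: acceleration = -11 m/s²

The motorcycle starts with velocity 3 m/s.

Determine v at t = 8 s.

Δv equals the area under the a-t graph; then v = v₀ + Δv.
0–2 s: -9 × 2 = -18 m/s
2–4 s: 1 × 2 = 2 m/s
4–5 s: -6 × 1 = -6 m/s
5–8 s: -11 × 3 = -33 m/s
Δv = -55 m/s, so v(8) = 3 + (-55) = -52 m/s.

-52 m/s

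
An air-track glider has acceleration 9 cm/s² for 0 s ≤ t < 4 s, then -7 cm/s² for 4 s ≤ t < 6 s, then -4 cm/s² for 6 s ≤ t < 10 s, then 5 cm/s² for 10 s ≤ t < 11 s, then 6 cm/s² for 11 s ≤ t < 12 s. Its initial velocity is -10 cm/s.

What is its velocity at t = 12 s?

Δv equals the area under the a-t graph; then v = v₀ + Δv.
0–4 s: 9 × 4 = 36 cm/s
4–6 s: -7 × 2 = -14 cm/s
6–10 s: -4 × 4 = -16 cm/s
10–11 s: 5 × 1 = 5 cm/s
11–12 s: 6 × 1 = 6 cm/s
Δv = 17 cm/s, so v(12) = -10 + (17) = 7 cm/s.

7 cm/s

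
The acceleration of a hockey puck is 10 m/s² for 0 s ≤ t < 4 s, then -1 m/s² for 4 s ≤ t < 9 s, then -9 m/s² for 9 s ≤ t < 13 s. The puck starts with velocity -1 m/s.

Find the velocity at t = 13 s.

-2 m/s

Δv equals the area under the a-t graph; then v = v₀ + Δv.
0–4 s: 10 × 4 = 40 m/s
4–9 s: -1 × 5 = -5 m/s
9–13 s: -9 × 4 = -36 m/s
Δv = -1 m/s, so v(13) = -1 + (-1) = -2 m/s.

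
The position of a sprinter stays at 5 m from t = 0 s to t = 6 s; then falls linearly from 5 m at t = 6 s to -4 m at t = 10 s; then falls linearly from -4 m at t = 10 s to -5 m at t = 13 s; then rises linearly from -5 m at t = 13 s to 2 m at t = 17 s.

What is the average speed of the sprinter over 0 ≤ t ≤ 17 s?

1 m/s

Average speed = (total path length)/(elapsed time); on a piecewise-linear x-t graph the path length is Σ|Δx|.
0–6 s: |Δx| = |5 − 5| = 0 m
6–10 s: |Δx| = |-4 − 5| = 9 m
10–13 s: |Δx| = |-5 − -4| = 1 m
13–17 s: |Δx| = |2 − -5| = 7 m
Total path = 17 m; average speed = 17/17 = 1 m/s.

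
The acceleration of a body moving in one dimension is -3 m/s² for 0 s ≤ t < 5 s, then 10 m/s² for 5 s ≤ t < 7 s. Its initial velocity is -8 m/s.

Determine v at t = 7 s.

-3 m/s

Δv equals the area under the a-t graph; then v = v₀ + Δv.
0–5 s: -3 × 5 = -15 m/s
5–7 s: 10 × 2 = 20 m/s
Δv = 5 m/s, so v(7) = -8 + (5) = -3 m/s.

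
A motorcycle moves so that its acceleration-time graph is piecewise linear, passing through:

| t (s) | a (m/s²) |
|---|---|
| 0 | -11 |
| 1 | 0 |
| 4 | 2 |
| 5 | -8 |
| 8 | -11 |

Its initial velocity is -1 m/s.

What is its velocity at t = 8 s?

-35 m/s

Δv equals the area under the a-t graph; then v = v₀ + Δv.
0–1 s: ½(-11 + 0)(1) = -5.5 m/s
1–4 s: ½(0 + 2)(3) = 3 m/s
4–5 s: ½(2 + -8)(1) = -3 m/s
5–8 s: ½(-8 + -11)(3) = -28.5 m/s
Δv = -34 m/s, so v(8) = -1 + (-34) = -35 m/s.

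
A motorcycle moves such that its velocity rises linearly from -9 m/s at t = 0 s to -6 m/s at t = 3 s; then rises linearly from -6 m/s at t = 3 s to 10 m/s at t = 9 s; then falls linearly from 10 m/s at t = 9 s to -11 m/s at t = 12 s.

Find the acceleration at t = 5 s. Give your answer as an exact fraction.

8/3 m/s²

Acceleration is the slope of the v-t graph on 3–9 s: (10 − -6)/(9 − 3) = 8/3 m/s².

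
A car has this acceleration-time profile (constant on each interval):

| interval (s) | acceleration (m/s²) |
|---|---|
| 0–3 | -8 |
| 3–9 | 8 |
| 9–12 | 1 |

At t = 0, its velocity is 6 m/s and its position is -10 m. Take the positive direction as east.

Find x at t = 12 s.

On each constant-a segment, Δv = aΔt and Δx = v₀Δt + ½aΔt²; chain segment to segment.
0–3 s: v starts 6 m/s; Δx = 6·3 + ½·-8·3² = -18 m; v ends -18 m/s.
3–9 s: v starts -18 m/s; Δx = -18·6 + ½·8·6² = 36 m; v ends 30 m/s.
9–12 s: v starts 30 m/s; Δx = 30·3 + ½·1·3² = 94.5 m; v ends 33 m/s.
x(12) = -10 + Σ Δx = 102.5 m.

102.5 m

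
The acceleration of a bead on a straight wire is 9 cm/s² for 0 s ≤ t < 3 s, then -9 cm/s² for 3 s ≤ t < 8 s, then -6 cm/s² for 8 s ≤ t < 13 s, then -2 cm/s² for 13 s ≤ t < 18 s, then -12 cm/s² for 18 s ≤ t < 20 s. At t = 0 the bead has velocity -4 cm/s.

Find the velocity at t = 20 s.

Δv equals the area under the a-t graph; then v = v₀ + Δv.
0–3 s: 9 × 3 = 27 cm/s
3–8 s: -9 × 5 = -45 cm/s
8–13 s: -6 × 5 = -30 cm/s
13–18 s: -2 × 5 = -10 cm/s
18–20 s: -12 × 2 = -24 cm/s
Δv = -82 cm/s, so v(20) = -4 + (-82) = -86 cm/s.

-86 cm/s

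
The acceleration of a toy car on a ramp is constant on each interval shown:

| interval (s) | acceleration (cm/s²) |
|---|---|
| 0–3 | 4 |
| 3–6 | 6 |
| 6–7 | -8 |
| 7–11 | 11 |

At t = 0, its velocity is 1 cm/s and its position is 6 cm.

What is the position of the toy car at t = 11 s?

300 cm

On each constant-a segment, Δv = aΔt and Δx = v₀Δt + ½aΔt²; chain segment to segment.
0–3 s: v starts 1 cm/s; Δx = 1·3 + ½·4·3² = 21 cm; v ends 13 cm/s.
3–6 s: v starts 13 cm/s; Δx = 13·3 + ½·6·3² = 66 cm; v ends 31 cm/s.
6–7 s: v starts 31 cm/s; Δx = 31·1 + ½·-8·1² = 27 cm; v ends 23 cm/s.
7–11 s: v starts 23 cm/s; Δx = 23·4 + ½·11·4² = 180 cm; v ends 67 cm/s.
x(11) = 6 + Σ Δx = 300 cm.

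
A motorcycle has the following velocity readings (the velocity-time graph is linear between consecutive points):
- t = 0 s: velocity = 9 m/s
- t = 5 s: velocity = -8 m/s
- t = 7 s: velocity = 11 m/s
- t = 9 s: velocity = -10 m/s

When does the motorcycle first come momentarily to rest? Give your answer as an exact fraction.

v changes sign on 0–5 s (from 9 to -8); the graph is linear there, so v = 0 at t = 0 + (-9)·(5 − 0)/(-8 − 9) = 45/17 s.

t = 45/17 s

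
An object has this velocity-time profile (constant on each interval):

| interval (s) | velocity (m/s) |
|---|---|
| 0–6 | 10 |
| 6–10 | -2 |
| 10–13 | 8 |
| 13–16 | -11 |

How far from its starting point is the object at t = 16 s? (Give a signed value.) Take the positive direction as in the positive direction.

43 m

Displacement is the signed area under the v-t curve.
0–6 s: 10 × 6 = 60 m
6–10 s: -2 × 4 = -8 m
10–13 s: 8 × 3 = 24 m
13–16 s: -11 × 3 = -33 m
Net displacement = 43 m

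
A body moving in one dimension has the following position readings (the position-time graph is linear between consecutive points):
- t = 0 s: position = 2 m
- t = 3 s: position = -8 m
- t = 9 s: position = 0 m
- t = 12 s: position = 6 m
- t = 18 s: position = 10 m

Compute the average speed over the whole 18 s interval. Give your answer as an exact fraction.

14/9 m/s

Average speed = (total path length)/(elapsed time); on a piecewise-linear x-t graph the path length is Σ|Δx|.
0–3 s: |Δx| = |-8 − 2| = 10 m
3–9 s: |Δx| = |0 − -8| = 8 m
9–12 s: |Δx| = |6 − 0| = 6 m
12–18 s: |Δx| = |10 − 6| = 4 m
Total path = 28 m; average speed = 28/18 = 14/9 m/s.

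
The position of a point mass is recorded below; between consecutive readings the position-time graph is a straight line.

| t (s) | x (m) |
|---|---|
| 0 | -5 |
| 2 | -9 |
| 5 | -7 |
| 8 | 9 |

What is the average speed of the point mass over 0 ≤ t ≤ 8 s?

Average speed = (total path length)/(elapsed time); on a piecewise-linear x-t graph the path length is Σ|Δx|.
0–2 s: |Δx| = |-9 − -5| = 4 m
2–5 s: |Δx| = |-7 − -9| = 2 m
5–8 s: |Δx| = |9 − -7| = 16 m
Total path = 22 m; average speed = 22/8 = 2.75 m/s.

2.75 m/s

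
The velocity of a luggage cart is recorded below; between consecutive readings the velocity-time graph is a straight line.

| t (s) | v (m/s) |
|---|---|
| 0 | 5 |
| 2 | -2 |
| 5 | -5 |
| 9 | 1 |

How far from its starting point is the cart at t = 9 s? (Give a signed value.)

Displacement is the signed area under the v-t curve.
0–2 s: ½(5 + -2)(2) = 3 m
2–5 s: ½(-2 + -5)(3) = -10.5 m
5–9 s: ½(-5 + 1)(4) = -8 m
Net displacement = -15.5 m

-15.5 m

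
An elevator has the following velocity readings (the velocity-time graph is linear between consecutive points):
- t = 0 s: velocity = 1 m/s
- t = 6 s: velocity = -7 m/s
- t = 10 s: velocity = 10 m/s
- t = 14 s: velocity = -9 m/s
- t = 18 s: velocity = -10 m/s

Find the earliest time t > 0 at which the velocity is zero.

t = 0.75 s

v changes sign on 0–6 s (from 1 to -7); the graph is linear there, so v = 0 at t = 0 + (-1)·(6 − 0)/(-7 − 1) = 0.75 s.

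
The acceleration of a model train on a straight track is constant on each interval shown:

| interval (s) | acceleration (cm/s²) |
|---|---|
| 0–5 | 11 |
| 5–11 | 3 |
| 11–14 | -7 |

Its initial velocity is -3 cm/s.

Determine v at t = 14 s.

49 cm/s

Δv equals the area under the a-t graph; then v = v₀ + Δv.
0–5 s: 11 × 5 = 55 cm/s
5–11 s: 3 × 6 = 18 cm/s
11–14 s: -7 × 3 = -21 cm/s
Δv = 52 cm/s, so v(14) = -3 + (52) = 49 cm/s.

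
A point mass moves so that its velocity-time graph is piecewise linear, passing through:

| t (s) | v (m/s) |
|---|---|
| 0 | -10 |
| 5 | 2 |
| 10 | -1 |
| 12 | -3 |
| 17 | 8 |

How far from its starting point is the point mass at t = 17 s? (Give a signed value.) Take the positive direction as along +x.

Net displacement equals the area under the velocity-time graph (areas below the axis count negative).
0–5 s: ½(-10 + 2)(5) = -20 m
5–10 s: ½(2 + -1)(5) = 2.5 m
10–12 s: ½(-1 + -3)(2) = -4 m
12–17 s: ½(-3 + 8)(5) = 12.5 m
Net displacement = -9 m

-9 m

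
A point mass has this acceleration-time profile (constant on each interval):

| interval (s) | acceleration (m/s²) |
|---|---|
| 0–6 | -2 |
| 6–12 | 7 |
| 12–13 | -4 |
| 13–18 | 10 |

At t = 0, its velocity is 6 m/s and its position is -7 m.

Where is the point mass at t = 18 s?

402 m

On each constant-a segment, Δv = aΔt and Δx = v₀Δt + ½aΔt²; chain segment to segment.
0–6 s: v starts 6 m/s; Δx = 6·6 + ½·-2·6² = 0 m; v ends -6 m/s.
6–12 s: v starts -6 m/s; Δx = -6·6 + ½·7·6² = 90 m; v ends 36 m/s.
12–13 s: v starts 36 m/s; Δx = 36·1 + ½·-4·1² = 34 m; v ends 32 m/s.
13–18 s: v starts 32 m/s; Δx = 32·5 + ½·10·5² = 285 m; v ends 82 m/s.
x(18) = -7 + Σ Δx = 402 m.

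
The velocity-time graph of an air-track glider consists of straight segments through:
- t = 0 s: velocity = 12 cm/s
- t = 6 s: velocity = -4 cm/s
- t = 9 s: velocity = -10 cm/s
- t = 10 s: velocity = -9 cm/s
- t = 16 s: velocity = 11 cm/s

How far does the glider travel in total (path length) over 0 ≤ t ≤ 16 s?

Distance (not displacement) is the total path length: add the absolute areas under v-t.
0–6 s: v = 0 at t = 4.5 s; triangle areas 27 + 3 = 30 cm
6–9 s: |½(-4 + -10)(3)| = 21 cm
9–10 s: |½(-10 + -9)(1)| = 9.5 cm
10–16 s: v = 0 at t = 12.7 s; triangle areas 12.15 + 18.15 = 30.3 cm
Total distance = 90.8 cm

90.8 cm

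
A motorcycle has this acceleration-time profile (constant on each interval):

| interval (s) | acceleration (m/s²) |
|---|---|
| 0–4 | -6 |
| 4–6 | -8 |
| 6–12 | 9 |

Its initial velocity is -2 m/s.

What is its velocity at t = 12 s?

Δv equals the area under the a-t graph; then v = v₀ + Δv.
0–4 s: -6 × 4 = -24 m/s
4–6 s: -8 × 2 = -16 m/s
6–12 s: 9 × 6 = 54 m/s
Δv = 14 m/s, so v(12) = -2 + (14) = 12 m/s.

12 m/s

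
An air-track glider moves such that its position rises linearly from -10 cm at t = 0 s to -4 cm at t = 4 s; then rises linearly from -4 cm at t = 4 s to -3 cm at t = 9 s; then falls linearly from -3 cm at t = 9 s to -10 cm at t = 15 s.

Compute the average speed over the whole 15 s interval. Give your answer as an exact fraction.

Average speed = (total path length)/(elapsed time); on a piecewise-linear x-t graph the path length is Σ|Δx|.
0–4 s: |Δx| = |-4 − -10| = 6 cm
4–9 s: |Δx| = |-3 − -4| = 1 cm
9–15 s: |Δx| = |-10 − -3| = 7 cm
Total path = 14 cm; average speed = 14/15 = 14/15 cm/s.

14/15 cm/s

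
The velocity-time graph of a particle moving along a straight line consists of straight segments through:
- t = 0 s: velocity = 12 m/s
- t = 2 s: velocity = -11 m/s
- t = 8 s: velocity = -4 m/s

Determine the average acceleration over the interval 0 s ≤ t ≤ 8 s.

-2 m/s²

Average acceleration = Δv/Δt = (-4 − 12)/(8 − 0) = -2 m/s².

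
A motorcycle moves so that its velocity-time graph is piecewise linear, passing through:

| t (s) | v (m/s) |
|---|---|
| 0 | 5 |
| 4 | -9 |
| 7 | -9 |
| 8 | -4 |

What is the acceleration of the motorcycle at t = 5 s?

0 m/s²

Acceleration is the slope of the v-t graph on 4–7 s: (-9 − -9)/(7 − 4) = 0 m/s².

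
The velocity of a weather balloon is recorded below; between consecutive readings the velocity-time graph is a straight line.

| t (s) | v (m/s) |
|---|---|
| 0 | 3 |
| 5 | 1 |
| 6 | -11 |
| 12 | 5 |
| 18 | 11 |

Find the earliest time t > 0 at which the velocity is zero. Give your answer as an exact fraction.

t = 61/12 s

v changes sign on 5–6 s (from 1 to -11); the graph is linear there, so v = 0 at t = 5 + (-1)·(6 − 5)/(-11 − 1) = 61/12 s.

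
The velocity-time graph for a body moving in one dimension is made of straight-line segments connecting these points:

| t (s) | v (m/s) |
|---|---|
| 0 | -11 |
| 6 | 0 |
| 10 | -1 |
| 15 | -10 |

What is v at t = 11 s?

-2.8 m/s

On 10–15 s the graph is linear from -1 to -10 m/s: v(11) = -1 + (-10 − -1)·(11 − 10)/(15 − 10) = -2.8 m/s.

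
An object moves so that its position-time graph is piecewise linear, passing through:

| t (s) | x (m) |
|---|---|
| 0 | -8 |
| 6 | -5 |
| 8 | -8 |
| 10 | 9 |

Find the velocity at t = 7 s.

Velocity is the slope of the x-t graph on 6–8 s: (-8 − -5)/(8 − 6) = -1.5 m/s.

-1.5 m/s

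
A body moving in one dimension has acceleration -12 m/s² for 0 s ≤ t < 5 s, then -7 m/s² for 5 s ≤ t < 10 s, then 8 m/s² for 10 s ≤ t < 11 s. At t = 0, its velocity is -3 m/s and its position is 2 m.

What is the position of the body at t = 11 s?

On each constant-a segment, Δv = aΔt and Δx = v₀Δt + ½aΔt²; chain segment to segment.
0–5 s: v starts -3 m/s; Δx = -3·5 + ½·-12·5² = -165 m; v ends -63 m/s.
5–10 s: v starts -63 m/s; Δx = -63·5 + ½·-7·5² = -402.5 m; v ends -98 m/s.
10–11 s: v starts -98 m/s; Δx = -98·1 + ½·8·1² = -94 m; v ends -90 m/s.
x(11) = 2 + Σ Δx = -659.5 m.

-659.5 m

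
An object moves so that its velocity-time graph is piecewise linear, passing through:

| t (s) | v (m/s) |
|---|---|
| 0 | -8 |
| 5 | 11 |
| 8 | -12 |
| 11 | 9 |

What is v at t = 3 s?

3.4 m/s

On 0–5 s the graph is linear from -8 to 11 m/s: v(3) = -8 + (11 − -8)·(3 − 0)/(5 − 0) = 3.4 m/s.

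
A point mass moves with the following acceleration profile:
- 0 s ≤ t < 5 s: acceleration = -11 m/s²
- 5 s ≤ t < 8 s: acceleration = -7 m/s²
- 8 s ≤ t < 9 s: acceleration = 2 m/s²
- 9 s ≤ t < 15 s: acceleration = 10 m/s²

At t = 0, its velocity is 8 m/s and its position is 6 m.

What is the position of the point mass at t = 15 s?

On each constant-a segment, Δv = aΔt and Δx = v₀Δt + ½aΔt²; chain segment to segment.
0–5 s: v starts 8 m/s; Δx = 8·5 + ½·-11·5² = -97.5 m; v ends -47 m/s.
5–8 s: v starts -47 m/s; Δx = -47·3 + ½·-7·3² = -172.5 m; v ends -68 m/s.
8–9 s: v starts -68 m/s; Δx = -68·1 + ½·2·1² = -67 m; v ends -66 m/s.
9–15 s: v starts -66 m/s; Δx = -66·6 + ½·10·6² = -216 m; v ends -6 m/s.
x(15) = 6 + Σ Δx = -547 m.

-547 m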